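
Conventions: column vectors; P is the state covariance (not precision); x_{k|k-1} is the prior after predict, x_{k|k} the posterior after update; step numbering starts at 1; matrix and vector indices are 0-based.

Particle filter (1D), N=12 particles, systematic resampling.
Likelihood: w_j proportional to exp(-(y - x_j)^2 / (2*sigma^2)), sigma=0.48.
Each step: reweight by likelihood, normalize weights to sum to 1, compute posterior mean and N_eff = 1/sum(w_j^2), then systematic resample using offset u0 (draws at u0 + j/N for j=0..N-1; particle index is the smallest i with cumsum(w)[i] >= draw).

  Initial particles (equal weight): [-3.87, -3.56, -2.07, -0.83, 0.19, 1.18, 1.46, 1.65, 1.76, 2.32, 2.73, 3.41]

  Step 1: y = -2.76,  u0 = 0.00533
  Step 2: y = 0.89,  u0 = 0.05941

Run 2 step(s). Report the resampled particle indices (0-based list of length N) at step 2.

resampled_idx = [6, 6, 7, 7, 8, 8, 9, 9, 10, 10, 11, 11]

step 1: w=[0.1023, 0.3697, 0.5276, 0.0005, 0.0000, 0.0000, 0.0000, 0.0000, 0.0000, 0.0000, 0.0000, 0.0000]  mean=-2.8044  Neff=2.3503  idx=[0, 0, 1, 1, 1, 1, 2, 2, 2, 2, 2, 2]
step 2: w=[0.0000, 0.0000, 0.0000, 0.0000, 0.0000, 0.0000, 0.1667, 0.1667, 0.1667, 0.1667, 0.1667, 0.1667]  mean=-2.0700  Neff=6.0000  idx=[6, 6, 7, 7, 8, 8, 9, 9, 10, 10, 11, 11]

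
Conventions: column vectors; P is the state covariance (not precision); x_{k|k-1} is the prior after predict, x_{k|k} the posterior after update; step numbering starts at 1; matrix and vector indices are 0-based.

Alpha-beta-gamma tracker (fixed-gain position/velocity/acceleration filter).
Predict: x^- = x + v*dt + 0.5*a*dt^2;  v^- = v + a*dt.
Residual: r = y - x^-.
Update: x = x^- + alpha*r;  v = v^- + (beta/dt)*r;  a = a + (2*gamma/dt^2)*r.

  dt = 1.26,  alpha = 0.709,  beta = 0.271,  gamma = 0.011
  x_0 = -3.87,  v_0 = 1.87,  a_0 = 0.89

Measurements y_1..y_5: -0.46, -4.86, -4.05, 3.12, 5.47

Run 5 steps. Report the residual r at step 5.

resid = -1.9710

step 1: x_pred=-0.8073  r=0.3473  x^+=-0.5611  v^+=3.0661  a^+=0.8948
step 2: x_pred=4.0125  r=-8.8725  x^+=-2.2781  v^+=2.2853  a^+=0.7719
step 3: x_pred=1.2140  r=-5.2640  x^+=-2.5182  v^+=2.1256  a^+=0.6989
step 4: x_pred=0.7149  r=2.4051  x^+=2.4201  v^+=3.5235  a^+=0.7322
step 5: x_pred=7.4410  r=-1.9710  x^+=6.0436  v^+=4.0222  a^+=0.7049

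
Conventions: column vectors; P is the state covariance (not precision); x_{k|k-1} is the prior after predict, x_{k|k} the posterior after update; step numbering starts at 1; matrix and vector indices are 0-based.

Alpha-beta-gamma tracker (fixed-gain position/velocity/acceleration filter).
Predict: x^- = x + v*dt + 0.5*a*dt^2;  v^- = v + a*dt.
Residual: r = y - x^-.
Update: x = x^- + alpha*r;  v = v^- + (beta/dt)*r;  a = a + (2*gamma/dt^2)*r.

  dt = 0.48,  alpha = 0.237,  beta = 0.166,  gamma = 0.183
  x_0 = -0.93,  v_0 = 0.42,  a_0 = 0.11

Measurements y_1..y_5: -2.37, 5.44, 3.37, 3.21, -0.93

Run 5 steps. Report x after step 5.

step 1: x_pred=-0.7157  r=-1.6543  x^+=-1.1078  v^+=-0.0993  a^+=-2.5179
step 2: x_pred=-1.4455  r=6.8855  x^+=0.1864  v^+=1.0734  a^+=8.4200
step 3: x_pred=1.6716  r=1.6984  x^+=2.0741  v^+=5.7024  a^+=11.1181
step 4: x_pred=6.0920  r=-2.8820  x^+=5.4090  v^+=10.0423  a^+=6.5399
step 5: x_pred=10.9827  r=-11.9127  x^+=8.1594  v^+=9.0617  a^+=-12.3839

x_post = 8.1594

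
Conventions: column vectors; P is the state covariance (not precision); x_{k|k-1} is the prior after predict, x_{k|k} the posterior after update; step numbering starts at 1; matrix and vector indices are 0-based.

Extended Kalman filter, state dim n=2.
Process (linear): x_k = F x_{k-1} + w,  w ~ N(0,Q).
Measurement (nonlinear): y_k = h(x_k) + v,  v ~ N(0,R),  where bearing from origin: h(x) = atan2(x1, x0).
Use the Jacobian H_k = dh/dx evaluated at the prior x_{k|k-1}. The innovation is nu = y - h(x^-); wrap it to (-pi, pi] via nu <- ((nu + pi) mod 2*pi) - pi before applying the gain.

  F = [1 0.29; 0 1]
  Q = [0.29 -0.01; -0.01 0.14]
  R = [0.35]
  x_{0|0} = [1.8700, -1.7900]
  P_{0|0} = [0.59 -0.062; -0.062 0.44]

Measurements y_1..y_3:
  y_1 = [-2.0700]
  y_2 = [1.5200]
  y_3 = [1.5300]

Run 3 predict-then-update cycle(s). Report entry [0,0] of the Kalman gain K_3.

step 1: x^-=[1.3509, -1.7900]  P^-=[0.8810 0.0556; 0.0556 0.5800]  H_jac=[0.3559 0.2686]  S=[0.5141]  K=[0.6390; 0.3415]  nu=[-1.1457]  x^+=[0.6188, -2.1813]  P^+=[0.6711 -0.0566; -0.0566 0.5200]
step 2: x^-=[-0.0138, -2.1813]  P^-=[0.9720 0.0842; 0.0842 0.6600]  H_jac=[0.4584 -0.0029]  S=[0.5540]  K=[0.8038; 0.0662]  nu=[3.0971]  x^+=[2.4756, -1.9763]  P^+=[0.6140 0.0547; 0.0547 0.6576]
step 3: x^-=[1.9025, -1.9763]  P^-=[0.9911 0.2354; 0.2354 0.7976]  H_jac=[0.2626 0.2528]  S=[0.5006]  K=[0.6388; 0.5263]  nu=[2.3344]  x^+=[3.3938, -0.7476]  P^+=[0.7868 0.0671; 0.0671 0.6589]

K[0,0] = 0.6388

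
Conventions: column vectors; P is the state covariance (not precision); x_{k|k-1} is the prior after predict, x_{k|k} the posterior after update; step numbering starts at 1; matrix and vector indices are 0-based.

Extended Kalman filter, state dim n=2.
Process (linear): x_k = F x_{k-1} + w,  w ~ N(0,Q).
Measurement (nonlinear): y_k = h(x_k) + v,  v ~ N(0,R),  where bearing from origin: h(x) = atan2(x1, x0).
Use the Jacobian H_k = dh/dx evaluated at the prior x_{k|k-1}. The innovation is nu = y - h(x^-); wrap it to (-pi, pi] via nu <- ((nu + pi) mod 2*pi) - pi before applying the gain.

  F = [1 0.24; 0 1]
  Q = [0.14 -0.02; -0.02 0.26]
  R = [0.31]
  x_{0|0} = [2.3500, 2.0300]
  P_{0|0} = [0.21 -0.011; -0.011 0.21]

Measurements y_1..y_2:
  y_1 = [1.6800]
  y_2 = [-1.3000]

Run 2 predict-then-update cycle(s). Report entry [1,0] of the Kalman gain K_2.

step 1: x^-=[2.8372, 2.0300]  P^-=[0.3568 0.0194; 0.0194 0.4700]  H_jac=[-0.1668 0.2331]  S=[0.3440]  K=[-0.1599; 0.3091]  nu=[1.0590]  x^+=[2.6679, 2.3574]  P^+=[0.3480 0.0364; 0.0364 0.4371]
step 2: x^-=[3.2337, 2.3574]  P^-=[0.5307 0.1213; 0.1213 0.6971]  H_jac=[-0.1472 0.2019]  S=[0.3427]  K=[-0.1565; 0.3586]  nu=[-1.9299]  x^+=[3.5356, 1.6652]  P^+=[0.5223 0.1405; 0.1405 0.6530]

K[1,0] = 0.3586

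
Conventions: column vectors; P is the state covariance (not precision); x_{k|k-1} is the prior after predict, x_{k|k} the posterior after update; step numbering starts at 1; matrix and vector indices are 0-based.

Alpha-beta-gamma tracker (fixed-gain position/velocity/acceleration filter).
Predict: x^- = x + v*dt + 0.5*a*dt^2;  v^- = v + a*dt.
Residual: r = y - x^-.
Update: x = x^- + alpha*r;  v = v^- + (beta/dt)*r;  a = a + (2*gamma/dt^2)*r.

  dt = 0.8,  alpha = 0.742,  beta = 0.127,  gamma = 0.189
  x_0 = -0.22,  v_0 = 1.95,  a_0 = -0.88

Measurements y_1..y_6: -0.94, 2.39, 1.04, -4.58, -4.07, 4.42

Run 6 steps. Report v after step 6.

step 1: x_pred=1.0584  r=-1.9984  x^+=-0.4244  v^+=0.9288  a^+=-2.0603
step 2: x_pred=-0.3407  r=2.7307  x^+=1.6855  v^+=-0.2860  a^+=-0.4475
step 3: x_pred=1.3135  r=-0.2735  x^+=1.1106  v^+=-0.6874  a^+=-0.6090
step 4: x_pred=0.3658  r=-4.9458  x^+=-3.3040  v^+=-1.9597  a^+=-3.5301
step 5: x_pred=-6.0014  r=1.9314  x^+=-4.5683  v^+=-4.4772  a^+=-2.3894
step 6: x_pred=-8.9147  r=13.3347  x^+=0.9797  v^+=-4.2718  a^+=5.4864

v_post = -4.2718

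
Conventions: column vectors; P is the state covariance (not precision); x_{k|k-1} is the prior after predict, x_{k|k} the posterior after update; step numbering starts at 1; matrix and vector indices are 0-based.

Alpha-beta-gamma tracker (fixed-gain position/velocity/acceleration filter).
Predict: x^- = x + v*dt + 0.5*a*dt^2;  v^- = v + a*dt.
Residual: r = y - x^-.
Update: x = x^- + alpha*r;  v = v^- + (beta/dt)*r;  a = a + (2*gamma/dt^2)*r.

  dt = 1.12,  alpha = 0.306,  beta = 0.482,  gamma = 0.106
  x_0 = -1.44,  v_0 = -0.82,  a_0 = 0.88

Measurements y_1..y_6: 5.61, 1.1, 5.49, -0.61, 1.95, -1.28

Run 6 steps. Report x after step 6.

x_post = -1.6817

step 1: x_pred=-1.8065  r=7.4165  x^+=0.4630  v^+=3.3573  a^+=2.1334
step 2: x_pred=5.5613  r=-4.4613  x^+=4.1961  v^+=3.8268  a^+=1.3794
step 3: x_pred=9.3473  r=-3.8573  x^+=8.1670  v^+=3.7118  a^+=0.7275
step 4: x_pred=12.7805  r=-13.3905  x^+=8.6830  v^+=-1.2361  a^+=-1.5355
step 5: x_pred=6.3355  r=-4.3855  x^+=4.9935  v^+=-4.8432  a^+=-2.2767
step 6: x_pred=-1.8588  r=0.5788  x^+=-1.6817  v^+=-7.1440  a^+=-2.1789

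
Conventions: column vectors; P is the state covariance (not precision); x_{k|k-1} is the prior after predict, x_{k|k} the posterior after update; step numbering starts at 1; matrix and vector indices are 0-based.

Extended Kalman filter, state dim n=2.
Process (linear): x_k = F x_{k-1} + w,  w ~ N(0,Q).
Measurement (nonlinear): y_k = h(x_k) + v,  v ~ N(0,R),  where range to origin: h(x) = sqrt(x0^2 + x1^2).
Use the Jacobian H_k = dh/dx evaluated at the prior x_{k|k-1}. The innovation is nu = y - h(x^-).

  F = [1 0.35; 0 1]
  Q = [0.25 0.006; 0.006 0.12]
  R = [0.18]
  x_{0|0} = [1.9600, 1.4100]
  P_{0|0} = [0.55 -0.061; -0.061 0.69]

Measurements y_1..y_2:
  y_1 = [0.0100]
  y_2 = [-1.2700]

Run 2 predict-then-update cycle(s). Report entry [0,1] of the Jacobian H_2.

H_jac[0,1] = 0.1068

step 1: x^-=[2.4535, 1.4100]  P^-=[0.8418 0.1865; 0.1865 0.8100]  H_jac=[0.8670 0.4983]  S=[1.1751]  K=[0.7002; 0.4811]  nu=[-2.8198]  x^+=[0.4790, 0.0535]  P^+=[0.2657 -0.2093; -0.2093 0.5380]
step 2: x^-=[0.4977, 0.0535]  P^-=[0.4351 -0.0150; -0.0150 0.6580]  H_jac=[0.9943 0.1068]  S=[0.6144]  K=[0.7014; 0.0901]  nu=[-1.7706]  x^+=[-0.7442, -0.1060]  P^+=[0.1328 -0.0538; -0.0538 0.6531]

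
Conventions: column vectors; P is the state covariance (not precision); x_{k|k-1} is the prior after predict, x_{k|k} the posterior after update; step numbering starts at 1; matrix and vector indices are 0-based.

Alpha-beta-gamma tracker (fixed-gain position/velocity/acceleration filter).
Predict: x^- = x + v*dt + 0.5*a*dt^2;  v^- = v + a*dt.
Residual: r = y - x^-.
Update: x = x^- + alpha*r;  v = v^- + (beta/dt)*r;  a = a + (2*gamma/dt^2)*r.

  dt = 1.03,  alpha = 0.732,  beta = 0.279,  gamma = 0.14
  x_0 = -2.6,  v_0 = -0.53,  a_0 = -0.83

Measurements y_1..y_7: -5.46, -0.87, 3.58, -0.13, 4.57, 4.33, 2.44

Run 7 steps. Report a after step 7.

a_post = -1.8502

step 1: x_pred=-3.5862  r=-1.8738  x^+=-4.9578  v^+=-1.8925  a^+=-1.3246
step 2: x_pred=-7.6097  r=6.7397  x^+=-2.6762  v^+=-1.4312  a^+=0.4542
step 3: x_pred=-3.9094  r=7.4894  x^+=1.5728  v^+=1.0654  a^+=2.4309
step 4: x_pred=3.9596  r=-4.0896  x^+=0.9660  v^+=2.4614  a^+=1.3515
step 5: x_pred=4.2182  r=0.3518  x^+=4.4757  v^+=3.9488  a^+=1.4444
step 6: x_pred=9.3091  r=-4.9791  x^+=5.6644  v^+=4.0877  a^+=0.1303
step 7: x_pred=9.9439  r=-7.5039  x^+=4.4510  v^+=2.1893  a^+=-1.8502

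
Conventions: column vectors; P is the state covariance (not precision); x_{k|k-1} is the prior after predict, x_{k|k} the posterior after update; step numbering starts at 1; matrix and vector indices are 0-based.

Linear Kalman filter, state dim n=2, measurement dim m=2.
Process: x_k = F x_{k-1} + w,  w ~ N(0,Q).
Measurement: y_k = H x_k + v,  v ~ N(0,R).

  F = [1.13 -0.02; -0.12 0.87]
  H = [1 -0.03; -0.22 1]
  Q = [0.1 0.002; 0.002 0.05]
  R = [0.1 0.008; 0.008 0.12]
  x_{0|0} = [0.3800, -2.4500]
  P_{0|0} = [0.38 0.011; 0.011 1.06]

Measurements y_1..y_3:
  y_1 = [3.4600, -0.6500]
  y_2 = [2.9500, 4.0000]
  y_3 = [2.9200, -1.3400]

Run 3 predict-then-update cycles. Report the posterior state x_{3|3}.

step 1: x^-=[0.4784, -2.1771]  P^-=[0.5851 -0.0571; -0.0571 0.8555]  S=[0.6893 -0.2039; -0.2039 1.0289]  K=[0.8476 -0.0127; 0.1375 0.8709]  nu=[2.9163, 1.6323]  x^+=[2.9295, -0.3545]  P^+=[0.0854 0.0240; 0.0240 0.1109]
step 2: x^-=[3.3174, -0.6600]  P^-=[0.2080 0.0122; 0.0122 0.1301]  S=[0.3074 -0.0294; -0.0294 0.2548]  K=[0.6703 -0.0544; 0.0756 0.5089]  nu=[-0.3872, 5.3898]  x^+=[2.7646, 2.0535]  P^+=[0.0670 0.0136; 0.0136 0.0647]
step 3: x^-=[3.0829, 1.4548]  P^-=[0.1850 0.0052; 0.0052 0.0971]  S=[0.2847 -0.0304; -0.0304 0.2237]  K=[0.6414 -0.0716; 0.0545 0.4362]  nu=[-0.1193, -2.1165]  x^+=[3.1580, 0.5251]  P^+=[0.0639 0.0106; 0.0106 0.0551]

x_post = [3.1580, 0.5251]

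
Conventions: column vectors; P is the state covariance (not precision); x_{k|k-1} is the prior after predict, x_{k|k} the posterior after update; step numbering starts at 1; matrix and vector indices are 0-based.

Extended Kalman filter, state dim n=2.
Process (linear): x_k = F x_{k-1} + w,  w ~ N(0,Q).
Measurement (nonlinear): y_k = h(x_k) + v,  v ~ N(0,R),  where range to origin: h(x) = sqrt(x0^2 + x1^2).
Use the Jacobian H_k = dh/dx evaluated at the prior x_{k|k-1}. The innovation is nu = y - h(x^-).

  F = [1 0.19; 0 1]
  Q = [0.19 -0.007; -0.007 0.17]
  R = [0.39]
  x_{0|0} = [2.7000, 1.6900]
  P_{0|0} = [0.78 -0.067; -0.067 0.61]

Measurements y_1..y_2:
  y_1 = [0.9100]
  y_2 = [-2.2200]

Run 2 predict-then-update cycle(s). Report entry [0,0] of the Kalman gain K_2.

step 1: x^-=[3.0211, 1.6900]  P^-=[0.9666 0.0419; 0.0419 0.7800]  H_jac=[0.8727 0.4882]  S=[1.3478]  K=[0.6410; 0.3097]  nu=[-2.5517]  x^+=[1.3854, 0.8998]  P^+=[0.4127 -0.2257; -0.2257 0.6508]
step 2: x^-=[1.5563, 0.8998]  P^-=[0.5404 -0.1090; -0.1090 0.8208]  H_jac=[0.8657 0.5005]  S=[0.9062]  K=[0.4561; 0.3492]  nu=[-4.0177]  x^+=[-0.2761, -0.5032]  P^+=[0.3519 -0.2533; -0.2533 0.7103]

K[0,0] = 0.4561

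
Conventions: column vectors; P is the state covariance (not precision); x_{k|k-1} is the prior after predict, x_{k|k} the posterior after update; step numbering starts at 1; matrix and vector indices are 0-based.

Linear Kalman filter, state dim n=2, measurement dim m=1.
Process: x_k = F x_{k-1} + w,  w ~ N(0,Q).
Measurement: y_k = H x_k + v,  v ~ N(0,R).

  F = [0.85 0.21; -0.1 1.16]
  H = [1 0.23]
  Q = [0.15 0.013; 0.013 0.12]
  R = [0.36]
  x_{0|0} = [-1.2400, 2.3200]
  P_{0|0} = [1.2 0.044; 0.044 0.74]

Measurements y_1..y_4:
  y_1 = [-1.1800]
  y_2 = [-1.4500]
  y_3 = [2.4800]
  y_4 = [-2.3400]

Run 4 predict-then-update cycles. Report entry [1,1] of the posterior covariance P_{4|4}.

P_post[1,1] = 1.3879

step 1: x^-=[-0.5668, 2.8152]  P^-=[1.0653 0.1337; 0.1337 1.1175]  S=[1.5460]  K=[0.7090; 0.2528]  nu=[-1.2607]  x^+=[-1.4606, 2.4965]  P^+=[0.2882 -0.1433; -0.1433 1.0188]
step 2: x^-=[-0.7173, 3.0421]  P^-=[0.3520 0.0984; 0.0984 1.5270]  S=[0.8380]  K=[0.4470; 0.5365]  nu=[-1.4324]  x^+=[-1.3576, 2.2736]  P^+=[0.1845 -0.1026; -0.1026 1.2858]
step 3: x^-=[-0.6765, 2.7731]  P^-=[0.3034 0.2115; 0.2115 1.8758]  S=[0.8599]  K=[0.4094; 0.7477]  nu=[2.5187]  x^+=[0.3546, 4.6563]  P^+=[0.1593 -0.0517; -0.0517 1.3951]
step 4: x^-=[1.2793, 5.3659]  P^-=[0.3081 0.2894; 0.2894 2.0108]  S=[0.9076]  K=[0.4128; 0.8284]  nu=[-4.8534]  x^+=[-0.7244, 1.3453]  P^+=[0.1534 -0.0210; -0.0210 1.3879]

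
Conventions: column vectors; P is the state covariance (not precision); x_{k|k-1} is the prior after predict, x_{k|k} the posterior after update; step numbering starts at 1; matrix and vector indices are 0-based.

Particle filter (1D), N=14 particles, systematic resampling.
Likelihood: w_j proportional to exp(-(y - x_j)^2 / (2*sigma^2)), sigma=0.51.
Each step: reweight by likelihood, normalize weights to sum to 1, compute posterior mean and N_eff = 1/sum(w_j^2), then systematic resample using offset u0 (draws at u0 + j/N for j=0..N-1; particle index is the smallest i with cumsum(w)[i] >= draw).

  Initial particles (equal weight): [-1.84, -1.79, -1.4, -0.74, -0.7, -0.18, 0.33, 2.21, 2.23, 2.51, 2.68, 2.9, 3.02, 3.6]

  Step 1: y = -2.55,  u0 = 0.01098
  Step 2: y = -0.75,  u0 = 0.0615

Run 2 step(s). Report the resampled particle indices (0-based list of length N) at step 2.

step 1: w=[0.4798, 0.4166, 0.0995, 0.0023, 0.0018, 0.0000, 0.0000, 0.0000, 0.0000, 0.0000, 0.0000, 0.0000, 0.0000, 0.0000]  mean=-1.7708  Neff=2.4174  idx=[0, 0, 0, 0, 0, 0, 0, 1, 1, 1, 1, 1, 1, 2]
step 2: w=[0.0534, 0.0534, 0.0534, 0.0534, 0.0534, 0.0534, 0.0534, 0.0656, 0.0656, 0.0656, 0.0656, 0.0656, 0.0656, 0.2327]  mean=-1.7179  Neff=10.0074  idx=[1, 2, 3, 5, 6, 7, 8, 9, 10, 12, 13, 13, 13, 13]

resampled_idx = [1, 2, 3, 5, 6, 7, 8, 9, 10, 12, 13, 13, 13, 13]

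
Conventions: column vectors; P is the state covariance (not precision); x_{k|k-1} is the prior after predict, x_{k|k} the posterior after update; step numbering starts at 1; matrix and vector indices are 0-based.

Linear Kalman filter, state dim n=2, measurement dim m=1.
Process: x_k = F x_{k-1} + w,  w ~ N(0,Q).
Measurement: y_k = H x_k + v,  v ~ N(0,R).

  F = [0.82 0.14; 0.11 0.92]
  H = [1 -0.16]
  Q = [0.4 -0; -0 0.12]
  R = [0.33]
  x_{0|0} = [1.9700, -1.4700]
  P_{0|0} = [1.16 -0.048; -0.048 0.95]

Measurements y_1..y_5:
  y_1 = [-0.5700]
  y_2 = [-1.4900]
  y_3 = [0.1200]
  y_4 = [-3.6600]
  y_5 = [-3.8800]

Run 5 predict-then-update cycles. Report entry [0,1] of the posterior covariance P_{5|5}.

step 1: x^-=[1.4096, -1.1357]  P^-=[1.1876 0.1900; 0.1900 0.9284]  S=[1.4805]  K=[0.7816; 0.0280]  nu=[-2.1613]  x^+=[-0.2797, -1.1963]  P^+=[0.2831 0.1576; 0.1576 0.9272]
step 2: x^-=[-0.3968, -1.1313]  P^-=[0.6447 0.2663; 0.2663 0.9401]  S=[0.9136]  K=[0.6591; 0.1268]  nu=[-1.2742]  x^+=[-1.2366, -1.2929]  P^+=[0.2479 0.1899; 0.1899 0.9254]
step 3: x^-=[-1.1950, -1.3255]  P^-=[0.6284 0.2878; 0.2878 0.9447]  S=[0.8905]  K=[0.6540; 0.1534]  nu=[1.1030]  x^+=[-0.4737, -1.1564]  P^+=[0.2476 0.1984; 0.1984 0.9238]
step 4: x^-=[-0.5504, -1.1160]  P^-=[0.6301 0.2941; 0.2941 0.9450]  S=[0.8902]  K=[0.6550; 0.1605]  nu=[-3.2882]  x^+=[-2.7041, -1.6436]  P^+=[0.2482 0.2005; 0.2005 0.9221]
step 5: x^-=[-2.4474, -1.8096]  P^-=[0.6310 0.2955; 0.2955 0.9441]  S=[0.8906]  K=[0.6554; 0.1622]  nu=[-1.7221]  x^+=[-3.5761, -2.0889]  P^+=[0.2484 0.2008; 0.2008 0.9206]

P_post[0,1] = 0.2008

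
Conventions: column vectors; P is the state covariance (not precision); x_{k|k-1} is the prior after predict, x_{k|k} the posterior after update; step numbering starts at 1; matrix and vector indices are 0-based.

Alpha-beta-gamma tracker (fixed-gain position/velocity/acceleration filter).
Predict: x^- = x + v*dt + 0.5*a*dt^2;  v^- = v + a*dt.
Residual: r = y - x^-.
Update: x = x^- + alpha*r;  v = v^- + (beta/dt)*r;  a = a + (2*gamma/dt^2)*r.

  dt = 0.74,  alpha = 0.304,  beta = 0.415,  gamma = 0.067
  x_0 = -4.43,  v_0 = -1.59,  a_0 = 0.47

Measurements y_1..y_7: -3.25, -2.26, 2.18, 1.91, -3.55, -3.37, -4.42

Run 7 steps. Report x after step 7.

x_post = -2.4811

step 1: x_pred=-5.4779  r=2.2279  x^+=-4.8006  v^+=0.0072  a^+=1.0152
step 2: x_pred=-4.5173  r=2.2573  x^+=-3.8311  v^+=2.0244  a^+=1.5676
step 3: x_pred=-1.9038  r=4.0838  x^+=-0.6624  v^+=5.4747  a^+=2.5669
step 4: x_pred=4.0917  r=-2.1817  x^+=3.4285  v^+=6.1506  a^+=2.0330
step 5: x_pred=8.5366  r=-12.0866  x^+=4.8623  v^+=0.8768  a^+=-0.9246
step 6: x_pred=5.2579  r=-8.6279  x^+=2.6350  v^+=-4.6461  a^+=-3.0359
step 7: x_pred=-1.6343  r=-2.7857  x^+=-2.4811  v^+=-8.4549  a^+=-3.7176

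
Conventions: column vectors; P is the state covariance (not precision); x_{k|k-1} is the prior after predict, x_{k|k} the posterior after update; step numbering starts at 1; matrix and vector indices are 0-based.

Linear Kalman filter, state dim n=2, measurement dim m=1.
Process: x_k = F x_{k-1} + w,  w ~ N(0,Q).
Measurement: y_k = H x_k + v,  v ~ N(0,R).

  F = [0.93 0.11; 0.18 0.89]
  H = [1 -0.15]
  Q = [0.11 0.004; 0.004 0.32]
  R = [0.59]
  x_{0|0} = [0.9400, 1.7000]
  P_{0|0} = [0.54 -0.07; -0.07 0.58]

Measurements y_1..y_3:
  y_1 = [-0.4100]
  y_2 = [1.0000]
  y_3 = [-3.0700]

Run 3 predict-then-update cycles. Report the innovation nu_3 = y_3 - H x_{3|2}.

innov = [-3.8125]

step 1: x^-=[1.0612, 1.6822]  P^-=[0.5697 0.0919; 0.0919 0.7745]  S=[1.1496]  K=[0.4836; -0.0212]  nu=[-1.2189]  x^+=[0.4717, 1.7080]  P^+=[0.3009 0.1036; 0.1036 0.7740]
step 2: x^-=[0.6266, 1.6050]  P^-=[0.4008 0.2180; 0.2180 0.9760]  S=[0.9474]  K=[0.3885; 0.0755]  nu=[0.6142]  x^+=[0.8652, 1.6514]  P^+=[0.2578 0.1902; 0.1902 0.9706]
step 3: x^-=[0.9863, 1.6255]  P^-=[0.3836 0.3033; 0.3033 1.1581]  S=[0.9087]  K=[0.3721; 0.1426]  nu=[-3.8125]  x^+=[-0.4322, 1.0817]  P^+=[0.2578 0.2551; 0.2551 1.1396]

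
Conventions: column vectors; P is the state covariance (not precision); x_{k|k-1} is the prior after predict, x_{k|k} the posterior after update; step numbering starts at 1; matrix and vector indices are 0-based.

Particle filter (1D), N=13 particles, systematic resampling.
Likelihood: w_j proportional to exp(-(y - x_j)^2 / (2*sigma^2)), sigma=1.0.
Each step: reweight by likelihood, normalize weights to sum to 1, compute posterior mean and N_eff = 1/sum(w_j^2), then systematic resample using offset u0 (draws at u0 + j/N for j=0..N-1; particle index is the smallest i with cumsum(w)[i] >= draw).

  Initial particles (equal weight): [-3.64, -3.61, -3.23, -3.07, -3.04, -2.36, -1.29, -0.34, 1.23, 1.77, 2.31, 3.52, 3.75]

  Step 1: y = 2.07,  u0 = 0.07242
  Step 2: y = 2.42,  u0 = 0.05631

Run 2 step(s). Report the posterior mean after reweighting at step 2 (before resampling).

post_mean = 2.2044

step 1: w=[0.0000, 0.0000, 0.0000, 0.0000, 0.0000, 0.0000, 0.0011, 0.0167, 0.2141, 0.2913, 0.2960, 0.1065, 0.0743]  mean=2.1091  Neff=4.2470  idx=[8, 8, 8, 9, 9, 9, 10, 10, 10, 10, 11, 11, 12]
step 2: w=[0.0525, 0.0525, 0.0525, 0.0862, 0.0862, 0.0862, 0.1059, 0.1059, 0.1059, 0.1059, 0.0582, 0.0582, 0.0440]  mean=2.2044  Neff=11.8879  idx=[1, 2, 3, 4, 5, 6, 6, 7, 8, 9, 9, 11, 12]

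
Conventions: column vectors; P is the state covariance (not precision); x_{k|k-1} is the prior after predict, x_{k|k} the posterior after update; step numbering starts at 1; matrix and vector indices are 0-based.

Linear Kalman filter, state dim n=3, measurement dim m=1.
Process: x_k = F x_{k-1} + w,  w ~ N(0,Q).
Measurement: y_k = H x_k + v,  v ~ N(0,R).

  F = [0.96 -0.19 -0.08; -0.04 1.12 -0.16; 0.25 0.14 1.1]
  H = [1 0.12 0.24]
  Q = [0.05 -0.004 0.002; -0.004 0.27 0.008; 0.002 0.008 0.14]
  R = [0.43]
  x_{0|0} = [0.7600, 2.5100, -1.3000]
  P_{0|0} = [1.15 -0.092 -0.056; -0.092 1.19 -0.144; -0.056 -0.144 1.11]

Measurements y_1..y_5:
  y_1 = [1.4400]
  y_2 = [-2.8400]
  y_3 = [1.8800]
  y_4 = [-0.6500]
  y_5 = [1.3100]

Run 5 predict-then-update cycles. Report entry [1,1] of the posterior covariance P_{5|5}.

step 1: x^-=[0.3567, 2.9888, -0.8886]  P^-=[1.1977 -0.3699 0.1144; -0.3699 1.8521 -0.2070; 0.1144 -0.2070 1.4967]  S=[1.6948]  K=[0.6967; -0.1164; 0.2648]  nu=[0.9379]  x^+=[1.0101, 2.8796, -0.6403]  P^+=[0.3751 -0.2324 -0.1983; -0.2324 1.8292 -0.1548; -0.1983 -0.1548 1.3779]
step 2: x^-=[0.4738, 3.2872, -0.0486]  P^-=[0.5810 -0.6027 -0.2694; -0.6027 2.6741 -0.1858; -0.2694 -0.1858 1.6936]  S=[0.8624]  K=[0.5149; -0.3784; 0.1330]  nu=[-3.6966]  x^+=[-1.4295, 4.6861, -0.5404]  P^+=[0.3524 -0.4346 -0.3285; -0.4346 2.5506 -0.1423; -0.3285 -0.1423 1.6783]
step 3: x^-=[-2.2195, 5.3921, -0.2958]  P^-=[0.6823 -0.9516 -0.4757; -0.9516 3.5988 -0.1548; -0.4757 -0.1548 1.9878]  S=[0.8129]  K=[0.5584; -0.6851; -0.0212]  nu=[3.5234]  x^+=[-0.2522, 2.9784, -0.3704]  P^+=[0.4288 -0.6407 -0.4661; -0.6407 3.2173 -0.1666; -0.4661 -0.1666 1.9874]
step 4: x^-=[-0.7784, 3.4052, -0.0535]  P^-=[0.8743 -1.2934 -0.6574; -1.2934 4.4684 -0.1798; -0.6574 -0.1798 2.2822]  S=[0.8638]  K=[0.6499; -0.9266; -0.1520]  nu=[-0.2674]  x^+=[-0.9521, 3.6529, -0.0129]  P^+=[0.5095 -0.7733 -0.5721; -0.7733 3.7269 -0.3014; -0.5721 -0.3014 2.2622]
step 5: x^-=[-1.6071, 4.1314, 0.2592]  P^-=[1.0294 -1.5211 -0.7675; -1.5211 5.1737 -0.3396; -0.7675 -0.3396 2.5205]  S=[0.9261]  K=[0.7156; -1.0601; -0.2195]  nu=[2.3591]  x^+=[0.0810, 1.6305, -0.2586]  P^+=[0.5552 -0.8186 -0.6220; -0.8186 4.1329 -0.5551; -0.6220 -0.5551 2.4759]

P_post[1,1] = 4.1329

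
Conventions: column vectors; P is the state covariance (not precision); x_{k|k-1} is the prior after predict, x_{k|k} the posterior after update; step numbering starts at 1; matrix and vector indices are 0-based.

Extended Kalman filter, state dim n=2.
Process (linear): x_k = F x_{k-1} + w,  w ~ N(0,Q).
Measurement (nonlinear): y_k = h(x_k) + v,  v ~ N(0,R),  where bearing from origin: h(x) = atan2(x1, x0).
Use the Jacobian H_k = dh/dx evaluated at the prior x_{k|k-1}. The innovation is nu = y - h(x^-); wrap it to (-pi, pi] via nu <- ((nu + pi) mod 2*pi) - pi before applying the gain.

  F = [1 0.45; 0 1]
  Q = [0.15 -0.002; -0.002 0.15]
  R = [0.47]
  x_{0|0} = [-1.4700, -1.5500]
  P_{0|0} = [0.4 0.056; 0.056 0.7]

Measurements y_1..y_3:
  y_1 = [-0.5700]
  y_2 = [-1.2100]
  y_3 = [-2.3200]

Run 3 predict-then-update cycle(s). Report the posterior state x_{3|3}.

step 1: x^-=[-2.1675, -1.5500]  P^-=[0.7422 0.3690; 0.3690 0.8500]  H_jac=[0.2183 -0.3053]  S=[0.5354]  K=[0.0922; -0.3342]  nu=[1.9508]  x^+=[-1.9876, -2.2019]  P^+=[0.7376 0.3855; 0.3855 0.7902]
step 2: x^-=[-2.9785, -2.2019]  P^-=[1.3946 0.7391; 0.7391 0.9402]  H_jac=[0.1605 -0.2171]  S=[0.4987]  K=[0.1271; -0.1714]  nu=[1.2950]  x^+=[-2.8140, -2.4239]  P^+=[1.3865 0.7500; 0.7500 0.9256]
step 3: x^-=[-3.9047, -2.4239]  P^-=[2.3989 1.1645; 1.1645 1.0756]  H_jac=[0.1148 -0.1849]  S=[0.4889]  K=[0.1228; -0.1334]  nu=[0.2660]  x^+=[-3.8721, -2.4594]  P^+=[2.3915 1.1725; 1.1725 1.0669]

x_post = [-3.8721, -2.4594]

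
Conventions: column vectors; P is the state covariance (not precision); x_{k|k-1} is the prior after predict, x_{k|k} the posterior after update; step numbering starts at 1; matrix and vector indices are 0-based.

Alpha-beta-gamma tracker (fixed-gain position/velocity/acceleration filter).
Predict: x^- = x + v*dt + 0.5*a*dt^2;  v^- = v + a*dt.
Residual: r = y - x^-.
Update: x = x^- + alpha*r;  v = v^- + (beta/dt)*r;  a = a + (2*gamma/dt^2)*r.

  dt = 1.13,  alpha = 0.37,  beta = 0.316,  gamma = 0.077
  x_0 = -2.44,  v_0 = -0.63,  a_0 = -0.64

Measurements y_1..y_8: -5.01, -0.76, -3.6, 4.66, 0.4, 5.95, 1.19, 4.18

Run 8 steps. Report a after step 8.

step 1: x_pred=-3.5605  r=-1.4495  x^+=-4.0968  v^+=-1.7585  a^+=-0.8148
step 2: x_pred=-6.6042  r=5.8442  x^+=-4.4418  v^+=-1.0450  a^+=-0.1100
step 3: x_pred=-5.6929  r=2.0929  x^+=-4.9185  v^+=-0.5840  a^+=0.1424
step 4: x_pred=-5.4875  r=10.1475  x^+=-1.7329  v^+=2.4147  a^+=1.3663
step 5: x_pred=1.8679  r=-1.4679  x^+=1.3248  v^+=3.5480  a^+=1.1892
step 6: x_pred=6.0934  r=-0.1434  x^+=6.0403  v^+=4.8518  a^+=1.1719
step 7: x_pred=12.2710  r=-11.0810  x^+=8.1711  v^+=3.0773  a^+=-0.1645
step 8: x_pred=11.5434  r=-7.3634  x^+=8.8189  v^+=0.8323  a^+=-1.0525

a_post = -1.0525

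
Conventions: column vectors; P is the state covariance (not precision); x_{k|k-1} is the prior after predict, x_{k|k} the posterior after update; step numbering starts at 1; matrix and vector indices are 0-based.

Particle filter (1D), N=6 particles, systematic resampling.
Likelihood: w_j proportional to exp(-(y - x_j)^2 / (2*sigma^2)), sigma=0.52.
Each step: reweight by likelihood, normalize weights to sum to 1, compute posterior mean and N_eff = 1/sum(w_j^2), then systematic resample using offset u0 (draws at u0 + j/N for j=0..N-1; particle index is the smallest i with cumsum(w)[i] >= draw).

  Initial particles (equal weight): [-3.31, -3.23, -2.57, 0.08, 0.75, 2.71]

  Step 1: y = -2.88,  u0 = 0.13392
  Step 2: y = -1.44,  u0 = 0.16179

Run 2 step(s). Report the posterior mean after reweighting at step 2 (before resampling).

step 1: w=[0.3030, 0.3400, 0.3570, 0.0000, 0.0000, 0.0000]  mean=-3.0186  Neff=2.9863  idx=[0, 0, 1, 1, 2, 2]
step 2: w=[0.0079, 0.0079, 0.0136, 0.0136, 0.4785, 0.4785]  mean=-2.5996  Neff=2.1810  idx=[4, 4, 4, 5, 5, 5]

post_mean = -2.5996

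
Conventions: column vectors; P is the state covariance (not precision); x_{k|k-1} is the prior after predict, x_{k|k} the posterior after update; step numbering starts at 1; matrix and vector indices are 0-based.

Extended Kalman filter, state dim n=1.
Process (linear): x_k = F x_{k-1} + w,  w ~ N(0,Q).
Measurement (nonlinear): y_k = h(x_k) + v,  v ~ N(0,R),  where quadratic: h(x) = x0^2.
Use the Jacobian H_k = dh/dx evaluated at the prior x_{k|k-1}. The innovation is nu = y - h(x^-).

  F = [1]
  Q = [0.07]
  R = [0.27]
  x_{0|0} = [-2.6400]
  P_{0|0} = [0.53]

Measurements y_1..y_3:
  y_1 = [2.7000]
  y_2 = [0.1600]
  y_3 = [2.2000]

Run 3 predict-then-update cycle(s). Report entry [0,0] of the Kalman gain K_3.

step 1: x^-=[-2.6400]  P^-=[0.6000]  H_jac=[-5.2800]  S=[16.9970]  K=[-0.1864]  nu=[-4.2696]  x^+=[-1.8442]  P^+=[0.0095]
step 2: x^-=[-1.8442]  P^-=[0.0795]  H_jac=[-3.6884]  S=[1.3520]  K=[-0.2170]  nu=[-3.2411]  x^+=[-1.1410]  P^+=[0.0159]
step 3: x^-=[-1.1410]  P^-=[0.0859]  H_jac=[-2.2819]  S=[0.7172]  K=[-0.2733]  nu=[0.8982]  x^+=[-1.3864]  P^+=[0.0323]

K[0,0] = -0.2733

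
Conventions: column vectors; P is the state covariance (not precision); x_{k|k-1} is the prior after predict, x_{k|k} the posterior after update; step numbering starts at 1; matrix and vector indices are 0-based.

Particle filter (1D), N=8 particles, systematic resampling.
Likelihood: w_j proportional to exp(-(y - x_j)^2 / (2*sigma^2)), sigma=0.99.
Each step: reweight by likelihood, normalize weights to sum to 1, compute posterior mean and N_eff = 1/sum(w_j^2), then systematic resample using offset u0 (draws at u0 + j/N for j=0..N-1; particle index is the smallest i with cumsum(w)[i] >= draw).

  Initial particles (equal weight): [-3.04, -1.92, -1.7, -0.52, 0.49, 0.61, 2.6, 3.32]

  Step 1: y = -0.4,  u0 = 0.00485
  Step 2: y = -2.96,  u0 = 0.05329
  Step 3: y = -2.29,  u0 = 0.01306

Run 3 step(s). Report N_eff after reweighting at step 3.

N_eff = 7.4401

step 1: w=[0.0094, 0.1017, 0.1396, 0.3283, 0.2208, 0.1965, 0.0034, 0.0003]  mean=-0.3944  Neff=4.4433  idx=[0, 2, 3, 3, 3, 4, 4, 5]
step 2: w=[0.6262, 0.2795, 0.0301, 0.0301, 0.0301, 0.0014, 0.0014, 0.0009]  mean=-2.4239  Neff=2.1141  idx=[0, 0, 0, 0, 0, 1, 1, 2]
step 3: w=[0.1333, 0.1333, 0.1333, 0.1333, 0.1333, 0.1487, 0.1487, 0.0359]  mean=-2.5509  Neff=7.4401  idx=[0, 1, 1, 2, 3, 4, 5, 6]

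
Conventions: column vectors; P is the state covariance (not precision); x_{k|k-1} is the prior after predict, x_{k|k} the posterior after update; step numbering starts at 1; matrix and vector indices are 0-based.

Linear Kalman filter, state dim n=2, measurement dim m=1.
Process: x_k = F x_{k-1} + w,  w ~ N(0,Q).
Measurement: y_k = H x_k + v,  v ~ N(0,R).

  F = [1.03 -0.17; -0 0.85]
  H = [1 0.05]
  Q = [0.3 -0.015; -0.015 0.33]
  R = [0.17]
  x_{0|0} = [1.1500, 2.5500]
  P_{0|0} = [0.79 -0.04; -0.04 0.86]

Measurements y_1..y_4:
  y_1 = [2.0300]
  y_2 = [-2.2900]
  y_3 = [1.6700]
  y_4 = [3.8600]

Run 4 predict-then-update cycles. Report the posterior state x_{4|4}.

x_post = [2.9901, 0.1278]

step 1: x^-=[0.7510, 2.1675]  P^-=[1.1770 -0.1743; -0.1743 0.9513]  S=[1.3319]  K=[0.8771; -0.0951]  nu=[1.1706]  x^+=[1.7778, 2.0561]  P^+=[0.1523 -0.0631; -0.0631 0.9393]
step 2: x^-=[1.4816, 1.7477]  P^-=[0.5108 -0.2060; -0.2060 1.0086]  S=[0.6627]  K=[0.7552; -0.2348]  nu=[-3.8590]  x^+=[-1.4328, 2.6536]  P^+=[0.1328 -0.0885; -0.0885 0.9721]
step 3: x^-=[-1.9269, 2.2556]  P^-=[0.5000 -0.2330; -0.2330 1.0324]  S=[0.6493]  K=[0.7521; -0.2793]  nu=[3.4841]  x^+=[0.6936, 1.2824]  P^+=[0.1327 -0.0966; -0.0966 0.9817]
step 4: x^-=[0.4964, 1.0901]  P^-=[0.5030 -0.2414; -0.2414 1.0393]  S=[0.6514]  K=[0.7536; -0.2908]  nu=[3.3091]  x^+=[2.9901, 0.1278]  P^+=[0.1330 -0.0986; -0.0986 0.9842]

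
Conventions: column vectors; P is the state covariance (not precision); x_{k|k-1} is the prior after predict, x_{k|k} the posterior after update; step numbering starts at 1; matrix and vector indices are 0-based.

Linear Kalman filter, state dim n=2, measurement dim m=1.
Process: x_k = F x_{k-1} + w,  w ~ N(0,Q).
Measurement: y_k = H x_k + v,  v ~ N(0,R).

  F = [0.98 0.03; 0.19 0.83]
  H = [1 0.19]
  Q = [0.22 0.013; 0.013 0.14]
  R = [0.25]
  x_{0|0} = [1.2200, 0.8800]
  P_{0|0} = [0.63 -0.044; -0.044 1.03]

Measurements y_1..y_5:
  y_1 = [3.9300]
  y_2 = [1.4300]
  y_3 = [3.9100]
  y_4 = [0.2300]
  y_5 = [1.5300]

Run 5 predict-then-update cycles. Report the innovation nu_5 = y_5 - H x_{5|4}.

innov = [0.0883]

step 1: x^-=[1.2220, 0.9622]  P^-=[0.8234 0.1199; 0.1199 0.8584]  S=[1.1499]  K=[0.7358; 0.2461]  nu=[2.5252]  x^+=[3.0801, 1.5837]  P^+=[0.2007 -0.0883; -0.0883 0.7888]
step 2: x^-=[3.0660, 1.8997]  P^-=[0.4083 -0.0023; -0.0023 0.6628]  S=[0.6813]  K=[0.5986; 0.1814]  nu=[-1.9970]  x^+=[1.8706, 1.5375]  P^+=[0.1642 -0.0763; -0.0763 0.6404]
step 3: x^-=[1.8793, 1.6315]  P^-=[0.3737 -0.0030; -0.0030 0.5630]  S=[0.6429]  K=[0.5804; 0.1617]  nu=[1.7207]  x^+=[2.8781, 1.9097]  P^+=[0.1571 -0.0633; -0.0633 0.5462]
step 4: x^-=[2.8778, 2.1319]  P^-=[0.3677 0.0040; 0.0040 0.5020]  S=[0.6373]  K=[0.5781; 0.1559]  nu=[-3.0529]  x^+=[1.1129, 1.6560]  P^+=[0.1547 -0.0535; -0.0535 0.4865]
step 5: x^-=[1.1403, 1.5860]  P^-=[0.3659 0.0101; 0.0101 0.4639]  S=[0.6364]  K=[0.5779; 0.1544]  nu=[0.0883]  x^+=[1.1914, 1.5996]  P^+=[0.1533 -0.0467; -0.0467 0.4487]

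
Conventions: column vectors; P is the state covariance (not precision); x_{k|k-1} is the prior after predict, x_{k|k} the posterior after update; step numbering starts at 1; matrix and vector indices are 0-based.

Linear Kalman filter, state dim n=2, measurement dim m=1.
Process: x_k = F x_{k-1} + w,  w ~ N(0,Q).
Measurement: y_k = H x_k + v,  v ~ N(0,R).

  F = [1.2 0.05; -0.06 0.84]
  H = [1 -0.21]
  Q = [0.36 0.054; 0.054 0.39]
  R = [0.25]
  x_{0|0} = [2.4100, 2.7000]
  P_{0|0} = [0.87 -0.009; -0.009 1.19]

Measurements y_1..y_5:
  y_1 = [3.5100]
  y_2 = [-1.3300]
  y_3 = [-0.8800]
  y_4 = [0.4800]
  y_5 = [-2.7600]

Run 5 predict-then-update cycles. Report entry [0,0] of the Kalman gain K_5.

K[0,0] = 0.7498

step 1: x^-=[3.0270, 2.1234]  P^-=[1.6147 0.0323; 0.0323 1.2337]  S=[1.9055]  K=[0.8438; -0.1190]  nu=[0.9289]  x^+=[3.8108, 2.0128]  P^+=[0.2579 0.2237; 0.2237 1.2067]
step 2: x^-=[4.6736, 1.4621]  P^-=[0.7613 0.3109; 0.3109 1.2198]  S=[0.9345]  K=[0.7448; 0.0586]  nu=[-5.6966]  x^+=[0.4310, 1.1286]  P^+=[0.2429 0.2701; 0.2701 1.2166]
step 3: x^-=[0.5736, 0.9221]  P^-=[0.7453 0.3591; 0.3591 1.2221]  S=[0.8983]  K=[0.7457; 0.1140]  nu=[-1.2600]  x^+=[-0.3659, 0.7784]  P^+=[0.2458 0.2827; 0.2827 1.2104]
step 4: x^-=[-0.4001, 0.6758]  P^-=[0.7509 0.3713; 0.3713 1.2165]  S=[0.8986]  K=[0.7488; 0.1289]  nu=[1.0221]  x^+=[0.3652, 0.8076]  P^+=[0.2470 0.2845; 0.2845 1.2015]
step 5: x^-=[0.4787, 0.6564]  P^-=[0.7528 0.3726; 0.3726 1.2100]  S=[0.8996]  K=[0.7498; 0.1318]  nu=[-3.1008]  x^+=[-1.8463, 0.2478]  P^+=[0.2470 0.2838; 0.2838 1.1944]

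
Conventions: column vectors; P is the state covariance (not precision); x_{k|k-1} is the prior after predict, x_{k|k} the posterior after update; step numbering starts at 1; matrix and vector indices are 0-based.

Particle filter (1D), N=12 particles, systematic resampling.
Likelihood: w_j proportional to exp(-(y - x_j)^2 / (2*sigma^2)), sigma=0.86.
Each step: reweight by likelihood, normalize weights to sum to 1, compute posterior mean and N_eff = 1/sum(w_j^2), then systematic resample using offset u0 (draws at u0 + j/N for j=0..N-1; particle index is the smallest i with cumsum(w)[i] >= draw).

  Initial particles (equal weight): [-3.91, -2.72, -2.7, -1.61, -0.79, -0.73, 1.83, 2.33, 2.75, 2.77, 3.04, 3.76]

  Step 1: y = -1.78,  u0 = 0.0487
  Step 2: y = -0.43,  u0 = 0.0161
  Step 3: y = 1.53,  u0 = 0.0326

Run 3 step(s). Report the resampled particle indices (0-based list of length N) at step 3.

step 1: w=[0.0149, 0.1757, 0.1802, 0.3131, 0.1646, 0.1515, 0.0000, 0.0000, 0.0000, 0.0000, 0.0000, 0.0000]  mean=-1.7671  Neff=4.7251  idx=[1, 1, 2, 2, 3, 3, 3, 3, 4, 4, 5, 5]
step 2: w=[0.0054, 0.0054, 0.0057, 0.0057, 0.0723, 0.0723, 0.0723, 0.0723, 0.1698, 0.1698, 0.1745, 0.1745]  mean=-1.0487  Neff=7.1627  idx=[2, 5, 6, 7, 8, 8, 9, 9, 10, 10, 11, 11]
step 3: w=[0.0000, 0.0054, 0.0054, 0.0054, 0.1116, 0.1116, 0.1116, 0.1116, 0.1344, 0.1344, 0.1344, 0.1344]  mean=-0.7711  Neff=8.1903  idx=[4, 4, 5, 6, 7, 7, 8, 9, 9, 10, 11, 11]

resampled_idx = [4, 4, 5, 6, 7, 7, 8, 9, 9, 10, 11, 11]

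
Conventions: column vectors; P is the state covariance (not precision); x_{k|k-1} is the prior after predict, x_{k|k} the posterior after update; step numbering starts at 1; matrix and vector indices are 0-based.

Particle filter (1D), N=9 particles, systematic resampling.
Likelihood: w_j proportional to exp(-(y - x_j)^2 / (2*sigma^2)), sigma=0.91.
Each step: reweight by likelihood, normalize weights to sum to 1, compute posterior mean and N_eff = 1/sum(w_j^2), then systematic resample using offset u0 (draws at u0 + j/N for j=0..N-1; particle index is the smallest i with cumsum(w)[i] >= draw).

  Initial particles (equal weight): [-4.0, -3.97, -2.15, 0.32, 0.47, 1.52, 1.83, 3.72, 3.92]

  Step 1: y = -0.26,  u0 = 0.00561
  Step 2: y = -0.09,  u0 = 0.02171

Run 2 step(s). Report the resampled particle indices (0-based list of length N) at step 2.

resampled_idx = [1, 1, 2, 3, 4, 4, 5, 6, 7]

step 1: w=[0.0001, 0.0001, 0.0617, 0.4350, 0.3863, 0.0787, 0.0381, 0.0000, 0.0000]  mean=0.3768  Neff=2.8583  idx=[2, 3, 3, 3, 3, 4, 4, 4, 5]
step 2: w=[0.0121, 0.1416, 0.1416, 0.1416, 0.1416, 0.1296, 0.1296, 0.1296, 0.0328]  mean=0.3878  Neff=7.5876  idx=[1, 1, 2, 3, 4, 4, 5, 6, 7]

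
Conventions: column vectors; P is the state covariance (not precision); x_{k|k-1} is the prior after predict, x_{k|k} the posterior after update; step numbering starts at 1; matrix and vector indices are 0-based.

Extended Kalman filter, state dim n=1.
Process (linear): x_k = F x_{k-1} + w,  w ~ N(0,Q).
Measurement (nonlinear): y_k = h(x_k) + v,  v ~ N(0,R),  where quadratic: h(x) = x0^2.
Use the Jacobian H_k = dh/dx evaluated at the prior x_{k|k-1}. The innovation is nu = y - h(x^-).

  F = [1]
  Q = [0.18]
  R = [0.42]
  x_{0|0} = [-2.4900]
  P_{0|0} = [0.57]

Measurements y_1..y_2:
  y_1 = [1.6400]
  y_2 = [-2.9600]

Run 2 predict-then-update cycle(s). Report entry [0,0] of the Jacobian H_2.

step 1: x^-=[-2.4900]  P^-=[0.7500]  H_jac=[-4.9800]  S=[19.0203]  K=[-0.1964]  nu=[-4.5601]  x^+=[-1.5945]  P^+=[0.0166]
step 2: x^-=[-1.5945]  P^-=[0.1966]  H_jac=[-3.1891]  S=[2.4191]  K=[-0.2591]  nu=[-5.5025]  x^+=[-0.1687]  P^+=[0.0341]

H_jac[0,0] = -3.1891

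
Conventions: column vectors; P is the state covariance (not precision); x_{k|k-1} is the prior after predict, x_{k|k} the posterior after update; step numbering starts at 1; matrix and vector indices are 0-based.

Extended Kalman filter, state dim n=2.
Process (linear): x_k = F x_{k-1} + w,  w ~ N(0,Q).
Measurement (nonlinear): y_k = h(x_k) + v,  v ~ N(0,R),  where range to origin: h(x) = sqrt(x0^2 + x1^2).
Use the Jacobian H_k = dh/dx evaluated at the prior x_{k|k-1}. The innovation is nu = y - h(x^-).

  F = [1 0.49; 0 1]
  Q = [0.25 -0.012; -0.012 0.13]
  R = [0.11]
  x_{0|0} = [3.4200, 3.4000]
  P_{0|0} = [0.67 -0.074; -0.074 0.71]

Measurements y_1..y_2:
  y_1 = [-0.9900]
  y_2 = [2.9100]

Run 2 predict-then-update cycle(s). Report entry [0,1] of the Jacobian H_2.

H_jac[0,1] = -0.5796

step 1: x^-=[5.0860, 3.4000]  P^-=[1.0180 0.2619; 0.2619 0.8400]  H_jac=[0.8313 0.5558]  S=[1.3150]  K=[0.7542; 0.5206]  nu=[-7.1078]  x^+=[-0.2750, -0.3002]  P^+=[0.2699 -0.2544; -0.2544 0.4836]
step 2: x^-=[-0.4221, -0.3002]  P^-=[0.3867 -0.0294; -0.0294 0.6136]  H_jac=[-0.8149 -0.5796]  S=[0.5451]  K=[-0.5467; -0.6084]  nu=[2.3921]  x^+=[-1.7299, -1.7556]  P^+=[0.2237 -0.2108; -0.2108 0.4118]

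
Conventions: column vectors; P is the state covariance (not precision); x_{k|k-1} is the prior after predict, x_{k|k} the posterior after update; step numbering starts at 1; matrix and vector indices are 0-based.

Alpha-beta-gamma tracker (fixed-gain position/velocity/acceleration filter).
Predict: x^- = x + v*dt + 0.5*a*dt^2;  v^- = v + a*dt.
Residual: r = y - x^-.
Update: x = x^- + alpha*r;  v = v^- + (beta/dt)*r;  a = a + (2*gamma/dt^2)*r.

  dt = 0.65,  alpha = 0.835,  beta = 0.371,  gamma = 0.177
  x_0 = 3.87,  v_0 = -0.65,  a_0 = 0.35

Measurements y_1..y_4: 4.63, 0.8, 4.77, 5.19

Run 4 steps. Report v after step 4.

v_post = 1.5556

step 1: x_pred=3.5214  r=1.1086  x^+=4.4471  v^+=0.2102  a^+=1.2788
step 2: x_pred=4.8539  r=-4.0539  x^+=1.4689  v^+=-1.2724  a^+=-2.1178
step 3: x_pred=0.1945  r=4.5755  x^+=4.0150  v^+=-0.0374  a^+=1.7159
step 4: x_pred=4.3532  r=0.8368  x^+=5.0519  v^+=1.5556  a^+=2.4170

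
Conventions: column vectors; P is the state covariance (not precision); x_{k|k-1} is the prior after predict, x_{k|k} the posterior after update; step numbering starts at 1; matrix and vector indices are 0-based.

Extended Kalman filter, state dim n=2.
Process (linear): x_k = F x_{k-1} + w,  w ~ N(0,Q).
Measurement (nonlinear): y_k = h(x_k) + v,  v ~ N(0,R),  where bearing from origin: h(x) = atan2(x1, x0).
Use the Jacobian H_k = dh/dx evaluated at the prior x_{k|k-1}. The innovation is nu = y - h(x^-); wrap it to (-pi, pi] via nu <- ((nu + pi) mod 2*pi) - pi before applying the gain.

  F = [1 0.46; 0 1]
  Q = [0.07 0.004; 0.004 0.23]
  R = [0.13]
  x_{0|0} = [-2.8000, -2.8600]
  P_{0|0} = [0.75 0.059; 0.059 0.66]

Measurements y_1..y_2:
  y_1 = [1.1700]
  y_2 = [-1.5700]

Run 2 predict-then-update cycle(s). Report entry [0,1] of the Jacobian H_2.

H_jac[0,1] = -0.1730

step 1: x^-=[-4.1156, -2.8600]  P^-=[1.0139 0.3666; 0.3666 0.8900]  H_jac=[0.1139 -0.1639]  S=[0.1534]  K=[0.3611; -0.6787]  nu=[-2.5789]  x^+=[-5.0469, -1.1097]  P^+=[0.9939 0.4042; 0.4042 0.8194]
step 2: x^-=[-5.5574, -1.1097]  P^-=[1.6092 0.7851; 0.7851 1.0494]  H_jac=[0.0346 -0.1730]  S=[0.1540]  K=[-0.5213; -1.0033]  nu=[1.3745]  x^+=[-6.2739, -2.4887]  P^+=[1.5673 0.7046; 0.7046 0.8944]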